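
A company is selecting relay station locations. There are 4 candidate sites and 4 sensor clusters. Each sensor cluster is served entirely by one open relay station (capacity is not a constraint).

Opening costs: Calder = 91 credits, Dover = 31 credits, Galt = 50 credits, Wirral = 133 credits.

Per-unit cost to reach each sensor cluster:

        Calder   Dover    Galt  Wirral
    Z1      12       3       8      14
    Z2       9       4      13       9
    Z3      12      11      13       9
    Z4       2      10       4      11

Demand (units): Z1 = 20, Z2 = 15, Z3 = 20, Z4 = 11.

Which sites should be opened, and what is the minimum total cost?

Open Dover and Galt; minimum total cost 465.

For any fixed open set, each sensor cluster goes to its cheapest open site; total = fixed + service.
{Dover, Galt}: Z1→Dover 3·20=60, Z2→Dover 4·15=60, Z3→Dover 11·20=220, Z4→Galt 4·11=44. Service 384; fixed 81; total 465.
{Dover}: service 450 + fixed 31 = 481
{Calder, Dover}: Z1→Dover 3·20=60, Z2→Dover 4·15=60, Z3→Dover 11·20=220, Z4→Calder 2·11=22. Service 362; fixed 122; total 484.
{Calder, Dover, Galt, Wirral}: service 322 + fixed 305 = 627
No other subset beats 465.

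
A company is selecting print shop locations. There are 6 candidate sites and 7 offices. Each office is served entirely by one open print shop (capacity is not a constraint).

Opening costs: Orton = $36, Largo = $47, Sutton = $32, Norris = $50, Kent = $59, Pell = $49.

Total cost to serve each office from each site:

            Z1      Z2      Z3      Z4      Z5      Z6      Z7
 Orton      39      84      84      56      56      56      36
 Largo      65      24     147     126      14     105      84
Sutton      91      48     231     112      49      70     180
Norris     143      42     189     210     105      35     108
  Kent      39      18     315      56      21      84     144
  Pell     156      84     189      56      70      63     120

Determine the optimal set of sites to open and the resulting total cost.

For any fixed open set, each office goes to its cheapest open site; total = fixed + service.
{Orton, Largo}: Z1→Orton 39, Z2→Largo 24, Z3→Orton 84, Z4→Orton 56, Z5→Largo 14, Z6→Orton 56, Z7→Orton 36. Service 309; fixed 83; total 392.
{Orton, Kent}: Z1→Orton 39, Z2→Kent 18, Z3→Orton 84, Z4→Orton 56, Z5→Kent 21, Z6→Orton 56, Z7→Orton 36. Service 310; fixed 95; total 405.
{Orton, Largo, Norris}: Z1→Orton 39, Z2→Largo 24, Z3→Orton 84, Z4→Orton 56, Z5→Largo 14, Z6→Norris 35, Z7→Orton 36. Service 288; fixed 133; total 421.
{Orton, Largo, Sutton, Norris, Kent, Pell}: Z1→Orton 39, Z2→Kent 18, Z3→Orton 84, Z4→Orton 56, Z5→Largo 14, Z6→Norris 35, Z7→Orton 36. Service 282; fixed 273; total 555.
No other subset beats 392.

Open Orton and Largo; minimum total cost 392.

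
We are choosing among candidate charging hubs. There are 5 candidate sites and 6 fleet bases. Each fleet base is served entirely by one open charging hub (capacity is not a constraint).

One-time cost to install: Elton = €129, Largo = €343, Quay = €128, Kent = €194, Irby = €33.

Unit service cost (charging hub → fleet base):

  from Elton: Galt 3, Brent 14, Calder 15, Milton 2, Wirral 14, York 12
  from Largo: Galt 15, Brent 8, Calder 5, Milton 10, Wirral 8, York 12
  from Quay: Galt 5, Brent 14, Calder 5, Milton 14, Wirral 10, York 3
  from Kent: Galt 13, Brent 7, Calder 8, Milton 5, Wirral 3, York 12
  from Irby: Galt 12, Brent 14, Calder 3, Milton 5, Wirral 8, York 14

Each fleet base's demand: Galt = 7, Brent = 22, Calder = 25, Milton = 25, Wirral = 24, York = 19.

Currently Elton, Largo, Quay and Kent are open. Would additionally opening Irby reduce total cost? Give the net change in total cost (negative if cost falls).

Current service cost with {Elton, Largo, Quay, Kent}: 479.
Adding Irby: each fleet base re-picks its cheapest; new service cost 429, saving 50.
Extra fixed cost: 33. Net change = 33 − 50 = -17.
(Totals: 1273 → 1256.)

Yes — net change −17 (cost falls by 17).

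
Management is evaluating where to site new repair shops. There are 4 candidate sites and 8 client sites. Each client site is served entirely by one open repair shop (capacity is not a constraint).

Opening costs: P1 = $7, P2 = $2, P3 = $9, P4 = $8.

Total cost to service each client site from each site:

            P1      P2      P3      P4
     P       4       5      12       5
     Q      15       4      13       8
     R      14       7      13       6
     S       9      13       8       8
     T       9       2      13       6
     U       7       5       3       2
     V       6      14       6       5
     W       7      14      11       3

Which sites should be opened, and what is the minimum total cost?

For any fixed open set, each client site goes to its cheapest open site; total = fixed + service.
{P2, P4}: P→P2 5, Q→P2 4, R→P4 6, S→P4 8, T→P2 2, U→P4 2, V→P4 5, W→P4 3. Service 35; fixed 10; total 45.
{P1, P2, P4}: service 34 + fixed 17 = 51
{P4}: service 43 + fixed 8 = 51
{P1, P2, P3, P4}: P→P1 4, Q→P2 4, R→P4 6, S→P3 8, T→P2 2, U→P4 2, V→P4 5, W→P4 3. Service 34; fixed 26; total 60.
(All 15 nonempty subsets were checked; P2 and P4 is lowest.)

Open P2 and P4; minimum total cost 45.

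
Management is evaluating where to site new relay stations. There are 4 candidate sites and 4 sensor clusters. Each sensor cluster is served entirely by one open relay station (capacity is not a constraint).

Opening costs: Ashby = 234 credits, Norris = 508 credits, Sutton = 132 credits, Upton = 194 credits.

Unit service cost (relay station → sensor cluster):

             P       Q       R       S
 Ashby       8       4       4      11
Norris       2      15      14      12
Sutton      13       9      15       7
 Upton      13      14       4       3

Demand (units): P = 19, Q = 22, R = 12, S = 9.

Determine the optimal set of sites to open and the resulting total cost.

For any fixed open set, each sensor cluster goes to its cheapest open site; total = fixed + service.
{Ashby}: P→Ashby 8·19=152, Q→Ashby 4·22=88, R→Ashby 4·12=48, S→Ashby 11·9=99. Service 387; fixed 234; total 621.
{Ashby, Sutton}: P→Ashby 8·19=152, Q→Ashby 4·22=88, R→Ashby 4·12=48, S→Sutton 7·9=63. Service 351; fixed 366; total 717.
{Ashby, Upton}: service 315 + fixed 428 = 743
{Ashby, Norris, Sutton, Upton}: P→Norris 2·19=38, Q→Ashby 4·22=88, R→Ashby 4·12=48, S→Upton 3·9=27. Service 201; fixed 1068; total 1269.
(All 15 nonempty subsets were checked; Ashby only is lowest.)

Open Ashby only; minimum total cost 621.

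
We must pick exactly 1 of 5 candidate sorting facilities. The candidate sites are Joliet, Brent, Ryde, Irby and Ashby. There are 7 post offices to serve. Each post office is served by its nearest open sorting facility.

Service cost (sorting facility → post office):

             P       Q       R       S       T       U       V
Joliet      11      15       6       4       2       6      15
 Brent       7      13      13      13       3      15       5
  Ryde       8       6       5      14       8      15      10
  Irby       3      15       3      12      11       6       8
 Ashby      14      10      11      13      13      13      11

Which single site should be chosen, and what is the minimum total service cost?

Choose Irby only; total service cost 58.

With exactly 1 open, each post office uses its cheapest among the chosen.
{Irby}: P→Irby 3, Q→Irby 15, R→Irby 3, S→Irby 12, T→Irby 11, U→Irby 6, V→Irby 8. Service cost 58.
{Joliet}: service cost 59
{Ryde}: service cost 66
Among all 5 size-1 choices, {Irby} is lowest.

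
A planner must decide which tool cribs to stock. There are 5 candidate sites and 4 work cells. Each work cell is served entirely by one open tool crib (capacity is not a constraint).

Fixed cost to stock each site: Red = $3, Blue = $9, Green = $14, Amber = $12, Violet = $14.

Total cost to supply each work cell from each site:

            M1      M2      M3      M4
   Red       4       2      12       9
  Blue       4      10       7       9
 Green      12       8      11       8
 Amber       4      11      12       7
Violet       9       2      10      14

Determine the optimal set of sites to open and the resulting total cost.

For any fixed open set, each work cell goes to its cheapest open site; total = fixed + service.
{Red}: M1→Red 4, M2→Red 2, M3→Red 12, M4→Red 9. Service 27; fixed 3; total 30.
{Red, Blue}: M1→Red 4, M2→Red 2, M3→Blue 7, M4→Red 9. Service 22; fixed 12; total 34.
{Blue}: service 30 + fixed 9 = 39
{Red, Blue, Green, Amber, Violet}: service 20 + fixed 52 = 72
No other subset beats 30.

Open Red only; minimum total cost 30.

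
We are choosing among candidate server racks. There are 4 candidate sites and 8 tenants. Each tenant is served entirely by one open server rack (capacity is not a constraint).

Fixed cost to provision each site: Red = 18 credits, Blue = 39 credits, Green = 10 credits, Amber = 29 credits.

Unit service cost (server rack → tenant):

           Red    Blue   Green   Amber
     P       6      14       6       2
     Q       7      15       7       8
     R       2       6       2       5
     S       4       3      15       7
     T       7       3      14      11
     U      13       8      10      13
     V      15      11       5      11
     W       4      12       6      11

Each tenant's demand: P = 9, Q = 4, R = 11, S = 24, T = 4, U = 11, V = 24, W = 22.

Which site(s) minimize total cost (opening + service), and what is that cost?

Open Red, Blue, Green and Amber; minimum total cost 544.

For any fixed open set, each tenant goes to its cheapest open site; total = fixed + service.
{Red, Blue, Green, Amber}: P→Amber 2·9=18, Q→Red 7·4=28, R→Red 2·11=22, S→Blue 3·24=72, T→Blue 3·4=12, U→Blue 8·11=88, V→Green 5·24=120, W→Red 4·22=88. Service 448; fixed 96; total 544.
{Red, Blue, Green}: service 484 + fixed 67 = 551
{Red, Green, Amber}: service 510 + fixed 57 = 567
{Green}: service 882 + fixed 10 = 892
No other subset beats 544.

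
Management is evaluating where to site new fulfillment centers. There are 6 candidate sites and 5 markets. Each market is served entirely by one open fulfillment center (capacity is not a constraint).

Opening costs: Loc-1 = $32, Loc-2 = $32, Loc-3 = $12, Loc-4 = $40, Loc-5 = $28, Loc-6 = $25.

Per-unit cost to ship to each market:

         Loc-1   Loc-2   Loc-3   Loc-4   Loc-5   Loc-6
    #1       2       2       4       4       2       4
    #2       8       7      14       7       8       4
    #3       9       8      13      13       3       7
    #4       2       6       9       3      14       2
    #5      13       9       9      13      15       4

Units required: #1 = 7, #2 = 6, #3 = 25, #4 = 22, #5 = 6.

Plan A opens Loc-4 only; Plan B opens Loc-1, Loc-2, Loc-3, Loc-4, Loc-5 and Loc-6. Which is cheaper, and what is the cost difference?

Plan B is cheaper by 229.

Plan A: {Loc-4}: #1→Loc-4 4·7=28, #2→Loc-4 7·6=42, #3→Loc-4 13·25=325, #4→Loc-4 3·22=66, #5→Loc-4 13·6=78. Service 539; fixed 40; total 579.
Plan B: {Loc-1, Loc-2, Loc-3, Loc-4, Loc-5, Loc-6}: #1→Loc-1 2·7=14, #2→Loc-6 4·6=24, #3→Loc-5 3·25=75, #4→Loc-1 2·22=44, #5→Loc-6 4·6=24. Service 181; fixed 169; total 350.
Difference: |579 − 350| = 229.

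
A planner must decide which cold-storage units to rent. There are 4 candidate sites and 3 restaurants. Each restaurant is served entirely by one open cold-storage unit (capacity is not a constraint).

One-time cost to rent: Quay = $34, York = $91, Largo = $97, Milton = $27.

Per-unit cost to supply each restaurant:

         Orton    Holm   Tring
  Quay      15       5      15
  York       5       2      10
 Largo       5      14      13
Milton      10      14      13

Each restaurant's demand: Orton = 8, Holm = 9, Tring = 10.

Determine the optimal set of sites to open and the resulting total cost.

For any fixed open set, each restaurant goes to its cheapest open site; total = fixed + service.
{York}: Orton→York 5·8=40, Holm→York 2·9=18, Tring→York 10·10=100. Service 158; fixed 91; total 249.
{York, Milton}: Orton→York 5·8=40, Holm→York 2·9=18, Tring→York 10·10=100. Service 158; fixed 118; total 276.
{Quay, York}: Orton→York 5·8=40, Holm→York 2·9=18, Tring→York 10·10=100. Service 158; fixed 125; total 283.
{Quay, York, Largo, Milton}: Orton→York 5·8=40, Holm→York 2·9=18, Tring→York 10·10=100. Service 158; fixed 249; total 407.
No other subset beats 249.

Open York only; minimum total cost 249.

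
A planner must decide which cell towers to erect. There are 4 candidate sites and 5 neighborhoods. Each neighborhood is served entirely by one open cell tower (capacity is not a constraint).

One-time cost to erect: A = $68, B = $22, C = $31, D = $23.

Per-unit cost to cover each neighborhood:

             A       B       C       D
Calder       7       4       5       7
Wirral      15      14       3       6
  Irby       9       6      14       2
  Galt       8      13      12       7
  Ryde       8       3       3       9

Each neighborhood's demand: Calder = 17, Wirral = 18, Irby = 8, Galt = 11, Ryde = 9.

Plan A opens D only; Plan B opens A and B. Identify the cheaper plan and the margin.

Plan A: {D}: Calder→D 7·17=119, Wirral→D 6·18=108, Irby→D 2·8=16, Galt→D 7·11=77, Ryde→D 9·9=81. Service 401; fixed 23; total 424.
Plan B: {A, B}: Calder→B 4·17=68, Wirral→B 14·18=252, Irby→B 6·8=48, Galt→A 8·11=88, Ryde→B 3·9=27. Service 483; fixed 90; total 573.
Difference: |424 − 573| = 149.

Plan A is cheaper by 149.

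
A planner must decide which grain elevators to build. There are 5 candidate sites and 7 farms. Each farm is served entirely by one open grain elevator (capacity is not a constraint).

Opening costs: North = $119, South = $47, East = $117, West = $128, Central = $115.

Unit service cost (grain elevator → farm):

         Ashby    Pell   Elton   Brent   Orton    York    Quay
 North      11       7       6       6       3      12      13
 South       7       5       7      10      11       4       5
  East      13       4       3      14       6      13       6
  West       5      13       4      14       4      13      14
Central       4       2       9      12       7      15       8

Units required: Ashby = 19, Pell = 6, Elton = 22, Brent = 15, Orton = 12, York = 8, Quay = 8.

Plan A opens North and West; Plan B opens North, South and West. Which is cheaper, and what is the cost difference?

Plan A: {North, West}: Ashby→West 5·19=95, Pell→North 7·6=42, Elton→West 4·22=88, Brent→North 6·15=90, Orton→North 3·12=36, York→North 12·8=96, Quay→North 13·8=104. Service 551; fixed 247; total 798.
Plan B: {North, South, West}: Ashby→West 5·19=95, Pell→South 5·6=30, Elton→West 4·22=88, Brent→North 6·15=90, Orton→North 3·12=36, York→South 4·8=32, Quay→South 5·8=40. Service 411; fixed 294; total 705.
Difference: |798 − 705| = 93.

Plan B is cheaper by 93.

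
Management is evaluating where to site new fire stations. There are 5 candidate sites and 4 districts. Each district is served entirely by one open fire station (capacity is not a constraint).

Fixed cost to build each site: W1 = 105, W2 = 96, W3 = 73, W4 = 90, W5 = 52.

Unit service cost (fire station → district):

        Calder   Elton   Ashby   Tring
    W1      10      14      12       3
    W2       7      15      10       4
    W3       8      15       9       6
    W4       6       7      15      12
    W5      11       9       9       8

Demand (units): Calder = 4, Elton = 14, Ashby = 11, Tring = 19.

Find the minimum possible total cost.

For any fixed open set, each district goes to its cheapest open site; total = fixed + service.
{W5}: Calder→W5 11·4=44, Elton→W5 9·14=126, Ashby→W5 9·11=99, Tring→W5 8·19=152. Service 421; fixed 52; total 473.
{W2, W5}: service 329 + fixed 148 = 477
{W1, W5}: service 322 + fixed 157 = 479
{W1, W2, W3, W4, W5}: Calder→W4 6·4=24, Elton→W4 7·14=98, Ashby→W3 9·11=99, Tring→W1 3·19=57. Service 278; fixed 416; total 694.
No other subset beats 473.

Minimum total cost: 473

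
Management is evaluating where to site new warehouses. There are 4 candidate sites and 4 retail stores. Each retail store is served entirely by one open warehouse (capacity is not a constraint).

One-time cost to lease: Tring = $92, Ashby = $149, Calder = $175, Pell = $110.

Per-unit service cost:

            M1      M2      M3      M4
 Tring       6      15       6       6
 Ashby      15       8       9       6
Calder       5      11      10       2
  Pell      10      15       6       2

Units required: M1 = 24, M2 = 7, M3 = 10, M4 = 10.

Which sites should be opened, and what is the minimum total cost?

Open Tring only; minimum total cost 461.

For any fixed open set, each retail store goes to its cheapest open site; total = fixed + service.
{Tring}: M1→Tring 6·24=144, M2→Tring 15·7=105, M3→Tring 6·10=60, M4→Tring 6·10=60. Service 369; fixed 92; total 461.
{Calder}: service 317 + fixed 175 = 492
{Tring, Pell}: service 329 + fixed 202 = 531
{Tring, Ashby, Calder, Pell}: service 256 + fixed 526 = 782
No other subset beats 461.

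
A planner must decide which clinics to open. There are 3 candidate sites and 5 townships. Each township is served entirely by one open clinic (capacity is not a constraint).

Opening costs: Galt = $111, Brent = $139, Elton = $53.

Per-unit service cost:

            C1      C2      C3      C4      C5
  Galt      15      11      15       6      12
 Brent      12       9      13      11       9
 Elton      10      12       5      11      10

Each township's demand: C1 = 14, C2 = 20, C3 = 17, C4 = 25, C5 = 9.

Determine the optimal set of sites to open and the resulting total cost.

Open Galt and Elton; minimum total cost 849.

For any fixed open set, each township goes to its cheapest open site; total = fixed + service.
{Galt, Elton}: C1→Elton 10·14=140, C2→Galt 11·20=220, C3→Elton 5·17=85, C4→Galt 6·25=150, C5→Elton 10·9=90. Service 685; fixed 164; total 849.
{Elton}: C1→Elton 10·14=140, C2→Elton 12·20=240, C3→Elton 5·17=85, C4→Elton 11·25=275, C5→Elton 10·9=90. Service 830; fixed 53; total 883.
{Galt, Brent, Elton}: C1→Elton 10·14=140, C2→Brent 9·20=180, C3→Elton 5·17=85, C4→Galt 6·25=150, C5→Brent 9·9=81. Service 636; fixed 303; total 939.
No other subset beats 849.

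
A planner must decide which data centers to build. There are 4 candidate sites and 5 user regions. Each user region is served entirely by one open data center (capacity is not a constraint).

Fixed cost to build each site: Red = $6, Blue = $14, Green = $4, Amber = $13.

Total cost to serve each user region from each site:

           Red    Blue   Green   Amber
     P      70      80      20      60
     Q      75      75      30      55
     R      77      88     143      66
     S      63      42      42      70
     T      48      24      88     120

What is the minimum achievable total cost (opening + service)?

For any fixed open set, each user region goes to its cheapest open site; total = fixed + service.
{Blue, Green, Amber}: P→Green 20, Q→Green 30, R→Amber 66, S→Blue 42, T→Blue 24. Service 182; fixed 31; total 213.
{Red, Blue, Green}: service 193 + fixed 24 = 217
{Red, Blue, Green, Amber}: P→Green 20, Q→Green 30, R→Amber 66, S→Blue 42, T→Blue 24. Service 182; fixed 37; total 219.
{Green}: P→Green 20, Q→Green 30, R→Green 143, S→Green 42, T→Green 88. Service 323; fixed 4; total 327.
No other subset beats 213.

Minimum total cost: 213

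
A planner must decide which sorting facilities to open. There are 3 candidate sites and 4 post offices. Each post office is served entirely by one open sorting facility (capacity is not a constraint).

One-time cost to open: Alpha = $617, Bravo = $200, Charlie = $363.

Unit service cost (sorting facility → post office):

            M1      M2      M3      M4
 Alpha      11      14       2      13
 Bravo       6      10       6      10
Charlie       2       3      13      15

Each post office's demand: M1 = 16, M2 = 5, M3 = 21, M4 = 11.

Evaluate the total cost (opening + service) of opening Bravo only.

Total cost: 582

Each post office is assigned to its cheapest site among the open ones.
{Bravo}: M1→Bravo 6·16=96, M2→Bravo 10·5=50, M3→Bravo 6·21=126, M4→Bravo 10·11=110. Service 382; fixed 200; total 582.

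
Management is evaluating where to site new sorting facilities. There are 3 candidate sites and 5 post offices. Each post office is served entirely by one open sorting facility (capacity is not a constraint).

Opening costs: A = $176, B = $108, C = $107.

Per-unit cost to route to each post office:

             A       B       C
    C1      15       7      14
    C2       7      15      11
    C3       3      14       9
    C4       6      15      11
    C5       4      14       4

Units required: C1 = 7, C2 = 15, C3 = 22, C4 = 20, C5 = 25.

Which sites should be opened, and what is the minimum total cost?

Open A only; minimum total cost 672.

For any fixed open set, each post office goes to its cheapest open site; total = fixed + service.
{A}: C1→A 15·7=105, C2→A 7·15=105, C3→A 3·22=66, C4→A 6·20=120, C5→A 4·25=100. Service 496; fixed 176; total 672.
{A, B}: service 440 + fixed 284 = 724
{A, C}: C1→C 14·7=98, C2→A 7·15=105, C3→A 3·22=66, C4→A 6·20=120, C5→A 4·25=100. Service 489; fixed 283; total 772.
{A, B, C}: service 440 + fixed 391 = 831
(All 7 nonempty subsets were checked; A only is lowest.)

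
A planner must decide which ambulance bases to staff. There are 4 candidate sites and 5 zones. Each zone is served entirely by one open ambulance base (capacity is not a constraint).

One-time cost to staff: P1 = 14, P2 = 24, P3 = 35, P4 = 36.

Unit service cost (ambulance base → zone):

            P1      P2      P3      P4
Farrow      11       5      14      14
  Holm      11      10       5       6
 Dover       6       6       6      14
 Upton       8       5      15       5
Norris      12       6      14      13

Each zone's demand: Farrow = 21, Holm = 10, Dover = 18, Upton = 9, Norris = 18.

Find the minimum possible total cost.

Minimum total cost: 475

For any fixed open set, each zone goes to its cheapest open site; total = fixed + service.
{P2, P3}: Farrow→P2 5·21=105, Holm→P3 5·10=50, Dover→P2 6·18=108, Upton→P2 5·9=45, Norris→P2 6·18=108. Service 416; fixed 59; total 475.
{P2, P4}: Farrow→P2 5·21=105, Holm→P4 6·10=60, Dover→P2 6·18=108, Upton→P2 5·9=45, Norris→P2 6·18=108. Service 426; fixed 60; total 486.
{P1, P2, P3}: service 416 + fixed 73 = 489
{P1, P2, P3, P4}: Farrow→P2 5·21=105, Holm→P3 5·10=50, Dover→P1 6·18=108, Upton→P2 5·9=45, Norris→P2 6·18=108. Service 416; fixed 109; total 525.
(All 15 nonempty subsets were checked; P2 and P3 is lowest.)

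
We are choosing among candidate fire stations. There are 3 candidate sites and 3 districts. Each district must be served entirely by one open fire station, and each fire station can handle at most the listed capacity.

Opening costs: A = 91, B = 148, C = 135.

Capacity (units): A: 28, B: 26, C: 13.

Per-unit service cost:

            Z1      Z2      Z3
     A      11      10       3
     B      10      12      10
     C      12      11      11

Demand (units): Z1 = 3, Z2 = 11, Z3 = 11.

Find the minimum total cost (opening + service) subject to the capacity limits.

Open {A}: Z1→A 11·3=33, Z2→A 10·11=110, Z3→A 3·11=33.
Loads: A carries 25/28. Service 176; fixed 91; total 267.
Next best feasible plan costs 402.

Minimum total cost: 267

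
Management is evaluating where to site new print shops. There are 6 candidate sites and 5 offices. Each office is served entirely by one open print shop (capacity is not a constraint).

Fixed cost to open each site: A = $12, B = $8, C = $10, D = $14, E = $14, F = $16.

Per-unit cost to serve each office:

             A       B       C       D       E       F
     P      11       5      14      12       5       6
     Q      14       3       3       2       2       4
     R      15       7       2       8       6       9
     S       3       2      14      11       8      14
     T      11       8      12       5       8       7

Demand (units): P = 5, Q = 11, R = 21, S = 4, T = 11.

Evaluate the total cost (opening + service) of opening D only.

Total cost: 363

Each office is assigned to its cheapest site among the open ones.
{D}: P→D 12·5=60, Q→D 2·11=22, R→D 8·21=168, S→D 11·4=44, T→D 5·11=55. Service 349; fixed 14; total 363.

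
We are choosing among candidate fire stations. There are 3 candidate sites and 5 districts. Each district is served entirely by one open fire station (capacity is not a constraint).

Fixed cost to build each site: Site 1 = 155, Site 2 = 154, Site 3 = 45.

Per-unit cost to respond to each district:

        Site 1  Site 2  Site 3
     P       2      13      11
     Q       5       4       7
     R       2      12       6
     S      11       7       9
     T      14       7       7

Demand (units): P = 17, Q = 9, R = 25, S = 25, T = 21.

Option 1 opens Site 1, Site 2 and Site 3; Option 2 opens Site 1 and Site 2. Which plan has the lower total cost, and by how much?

Option 2 is cheaper by 45.

Option 1: {Site 1, Site 2, Site 3}: P→Site 1 2·17=34, Q→Site 2 4·9=36, R→Site 1 2·25=50, S→Site 2 7·25=175, T→Site 2 7·21=147. Service 442; fixed 354; total 796.
Option 2: {Site 1, Site 2}: P→Site 1 2·17=34, Q→Site 2 4·9=36, R→Site 1 2·25=50, S→Site 2 7·25=175, T→Site 2 7·21=147. Service 442; fixed 309; total 751.
Difference: |796 − 751| = 45.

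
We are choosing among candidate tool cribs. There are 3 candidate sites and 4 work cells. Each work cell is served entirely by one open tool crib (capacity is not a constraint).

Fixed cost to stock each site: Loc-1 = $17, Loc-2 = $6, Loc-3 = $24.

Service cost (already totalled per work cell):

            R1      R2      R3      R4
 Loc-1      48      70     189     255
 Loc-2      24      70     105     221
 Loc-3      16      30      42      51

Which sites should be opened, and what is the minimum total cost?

For any fixed open set, each work cell goes to its cheapest open site; total = fixed + service.
{Loc-3}: R1→Loc-3 16, R2→Loc-3 30, R3→Loc-3 42, R4→Loc-3 51. Service 139; fixed 24; total 163.
{Loc-2, Loc-3}: service 139 + fixed 30 = 169
{Loc-1, Loc-3}: service 139 + fixed 41 = 180
{Loc-1, Loc-2, Loc-3}: R1→Loc-3 16, R2→Loc-3 30, R3→Loc-3 42, R4→Loc-3 51. Service 139; fixed 47; total 186.
(All 7 nonempty subsets were checked; Loc-3 only is lowest.)

Open Loc-3 only; minimum total cost 163.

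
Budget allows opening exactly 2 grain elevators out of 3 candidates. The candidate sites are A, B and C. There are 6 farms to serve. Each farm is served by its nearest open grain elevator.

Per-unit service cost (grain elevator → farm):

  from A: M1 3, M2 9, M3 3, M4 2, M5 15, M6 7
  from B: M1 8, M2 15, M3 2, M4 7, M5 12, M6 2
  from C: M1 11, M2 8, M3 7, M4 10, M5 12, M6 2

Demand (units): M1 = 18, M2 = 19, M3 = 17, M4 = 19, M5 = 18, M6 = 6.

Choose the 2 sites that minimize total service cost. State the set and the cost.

Choose A and C; total service cost 523.

With exactly 2 open, each farm uses its cheapest among the chosen.
{A, C}: M1→A 3·18=54, M2→C 8·19=152, M3→A 3·17=51, M4→A 2·19=38, M5→C 12·18=216, M6→C 2·6=12. Service cost 523.
{A, B}: service cost 525
{B, C}: service cost 691
Among all 3 size-2 choices, {A, C} is lowest.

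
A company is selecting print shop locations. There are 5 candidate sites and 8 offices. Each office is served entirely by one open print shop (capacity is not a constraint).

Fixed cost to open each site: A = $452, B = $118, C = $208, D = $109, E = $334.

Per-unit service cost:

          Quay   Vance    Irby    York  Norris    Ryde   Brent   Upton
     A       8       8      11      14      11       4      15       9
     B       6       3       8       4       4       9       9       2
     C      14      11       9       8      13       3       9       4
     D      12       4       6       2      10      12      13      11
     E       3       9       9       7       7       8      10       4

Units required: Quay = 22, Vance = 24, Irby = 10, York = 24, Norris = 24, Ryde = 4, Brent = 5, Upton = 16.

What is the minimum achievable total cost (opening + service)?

For any fixed open set, each office goes to its cheapest open site; total = fixed + service.
{B}: Quay→B 6·22=132, Vance→B 3·24=72, Irby→B 8·10=80, York→B 4·24=96, Norris→B 4·24=96, Ryde→B 9·4=36, Brent→B 9·5=45, Upton→B 2·16=32. Service 589; fixed 118; total 707.
{B, D}: Quay→B 6·22=132, Vance→B 3·24=72, Irby→D 6·10=60, York→D 2·24=48, Norris→B 4·24=96, Ryde→B 9·4=36, Brent→B 9·5=45, Upton→B 2·16=32. Service 521; fixed 227; total 748.
{B, C}: service 565 + fixed 326 = 891
{A, B, C, D, E}: service 431 + fixed 1221 = 1652
No other subset beats 707.

Minimum total cost: 707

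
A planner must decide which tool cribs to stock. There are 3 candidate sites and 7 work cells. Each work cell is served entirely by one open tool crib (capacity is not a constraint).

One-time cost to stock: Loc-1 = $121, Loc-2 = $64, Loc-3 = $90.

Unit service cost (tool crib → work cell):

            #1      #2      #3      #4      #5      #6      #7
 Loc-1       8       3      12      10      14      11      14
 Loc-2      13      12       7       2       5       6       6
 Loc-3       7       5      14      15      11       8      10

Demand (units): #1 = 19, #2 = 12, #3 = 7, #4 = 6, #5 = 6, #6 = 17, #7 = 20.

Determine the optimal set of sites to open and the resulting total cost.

Open Loc-2 and Loc-3; minimum total cost 660.

For any fixed open set, each work cell goes to its cheapest open site; total = fixed + service.
{Loc-2, Loc-3}: #1→Loc-3 7·19=133, #2→Loc-3 5·12=60, #3→Loc-2 7·7=49, #4→Loc-2 2·6=12, #5→Loc-2 5·6=30, #6→Loc-2 6·17=102, #7→Loc-2 6·20=120. Service 506; fixed 154; total 660.
{Loc-1, Loc-2}: #1→Loc-1 8·19=152, #2→Loc-1 3·12=36, #3→Loc-2 7·7=49, #4→Loc-2 2·6=12, #5→Loc-2 5·6=30, #6→Loc-2 6·17=102, #7→Loc-2 6·20=120. Service 501; fixed 185; total 686.
{Loc-1, Loc-2, Loc-3}: service 482 + fixed 275 = 757
{Loc-2}: service 704 + fixed 64 = 768
No other subset beats 660.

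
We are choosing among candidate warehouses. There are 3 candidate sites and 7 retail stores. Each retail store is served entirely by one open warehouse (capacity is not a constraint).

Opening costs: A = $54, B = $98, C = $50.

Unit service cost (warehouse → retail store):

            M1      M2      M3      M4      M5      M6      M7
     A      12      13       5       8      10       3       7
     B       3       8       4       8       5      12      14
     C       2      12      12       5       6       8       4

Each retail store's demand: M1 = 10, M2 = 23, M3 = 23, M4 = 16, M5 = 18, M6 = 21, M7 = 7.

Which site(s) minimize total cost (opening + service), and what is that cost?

For any fixed open set, each retail store goes to its cheapest open site; total = fixed + service.
{A, B, C}: M1→C 2·10=20, M2→B 8·23=184, M3→B 4·23=92, M4→C 5·16=80, M5→B 5·18=90, M6→A 3·21=63, M7→C 4·7=28. Service 557; fixed 202; total 759.
{A, B}: M1→B 3·10=30, M2→B 8·23=184, M3→B 4·23=92, M4→A 8·16=128, M5→B 5·18=90, M6→A 3·21=63, M7→A 7·7=49. Service 636; fixed 152; total 788.
{A, C}: service 690 + fixed 104 = 794
{C}: service 956 + fixed 50 = 1006
No other subset beats 759.

Open A, B and C; minimum total cost 759.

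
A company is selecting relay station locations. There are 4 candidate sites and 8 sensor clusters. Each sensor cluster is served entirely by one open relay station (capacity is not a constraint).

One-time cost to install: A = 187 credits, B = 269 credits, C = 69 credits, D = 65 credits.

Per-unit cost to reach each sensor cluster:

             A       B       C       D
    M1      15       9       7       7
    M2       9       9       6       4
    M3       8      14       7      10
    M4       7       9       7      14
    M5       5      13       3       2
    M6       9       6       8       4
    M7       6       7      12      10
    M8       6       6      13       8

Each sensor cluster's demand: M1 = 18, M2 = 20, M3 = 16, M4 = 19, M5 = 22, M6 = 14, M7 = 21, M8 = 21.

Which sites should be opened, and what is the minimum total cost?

For any fixed open set, each sensor cluster goes to its cheapest open site; total = fixed + service.
{C, D}: M1→C 7·18=126, M2→D 4·20=80, M3→C 7·16=112, M4→C 7·19=133, M5→D 2·22=44, M6→D 4·14=56, M7→D 10·21=210, M8→D 8·21=168. Service 929; fixed 134; total 1063.
{A, D}: service 819 + fixed 252 = 1071
{A, C, D}: service 803 + fixed 321 = 1124
{A, B, C, D}: service 803 + fixed 590 = 1393
No other subset beats 1063.

Open C and D; minimum total cost 1063.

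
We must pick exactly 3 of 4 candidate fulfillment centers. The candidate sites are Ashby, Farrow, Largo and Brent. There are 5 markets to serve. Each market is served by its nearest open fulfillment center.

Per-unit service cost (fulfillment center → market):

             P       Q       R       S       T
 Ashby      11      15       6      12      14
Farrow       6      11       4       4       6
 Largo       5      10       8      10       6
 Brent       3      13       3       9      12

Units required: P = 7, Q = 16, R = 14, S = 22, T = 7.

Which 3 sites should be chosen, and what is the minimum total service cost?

Choose Farrow, Largo and Brent; total service cost 353.

With exactly 3 open, each market uses its cheapest among the chosen.
{Farrow, Largo, Brent}: P→Brent 3·7=21, Q→Largo 10·16=160, R→Brent 3·14=42, S→Farrow 4·22=88, T→Farrow 6·7=42. Service cost 353.
{Ashby, Farrow, Brent}: service cost 369
{Ashby, Farrow, Largo}: service cost 381
Among all 4 size-3 choices, {Farrow, Largo, Brent} is lowest.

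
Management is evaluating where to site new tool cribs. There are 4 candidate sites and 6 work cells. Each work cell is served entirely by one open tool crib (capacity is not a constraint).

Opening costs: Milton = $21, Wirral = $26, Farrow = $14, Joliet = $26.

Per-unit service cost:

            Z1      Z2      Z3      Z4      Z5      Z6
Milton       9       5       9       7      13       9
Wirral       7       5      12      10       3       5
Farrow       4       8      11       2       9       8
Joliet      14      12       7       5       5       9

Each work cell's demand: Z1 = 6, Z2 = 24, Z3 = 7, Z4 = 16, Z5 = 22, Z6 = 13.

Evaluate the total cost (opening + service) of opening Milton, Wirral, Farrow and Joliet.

Total cost: 443

Each work cell is assigned to its cheapest site among the open ones.
{Milton, Wirral, Farrow, Joliet}: Z1→Farrow 4·6=24, Z2→Milton 5·24=120, Z3→Joliet 7·7=49, Z4→Farrow 2·16=32, Z5→Wirral 3·22=66, Z6→Wirral 5·13=65. Service 356; fixed 87; total 443.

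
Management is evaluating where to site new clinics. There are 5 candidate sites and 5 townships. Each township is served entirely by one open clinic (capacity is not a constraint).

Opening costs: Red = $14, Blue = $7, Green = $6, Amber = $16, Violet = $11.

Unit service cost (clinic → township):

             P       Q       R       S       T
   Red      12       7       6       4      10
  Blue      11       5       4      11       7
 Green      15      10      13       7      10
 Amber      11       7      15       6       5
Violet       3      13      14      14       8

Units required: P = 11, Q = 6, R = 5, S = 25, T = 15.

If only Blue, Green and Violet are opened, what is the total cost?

Each township is assigned to its cheapest site among the open ones.
{Blue, Green, Violet}: P→Violet 3·11=33, Q→Blue 5·6=30, R→Blue 4·5=20, S→Green 7·25=175, T→Blue 7·15=105. Service 363; fixed 24; total 387.

Total cost: 387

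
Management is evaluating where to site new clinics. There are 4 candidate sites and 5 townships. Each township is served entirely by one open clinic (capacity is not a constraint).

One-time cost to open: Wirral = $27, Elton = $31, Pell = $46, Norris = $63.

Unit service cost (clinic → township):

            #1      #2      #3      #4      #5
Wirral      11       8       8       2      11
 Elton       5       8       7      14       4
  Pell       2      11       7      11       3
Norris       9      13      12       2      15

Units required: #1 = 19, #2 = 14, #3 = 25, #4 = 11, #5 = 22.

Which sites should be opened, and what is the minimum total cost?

Open Wirral and Pell; minimum total cost 486.

For any fixed open set, each township goes to its cheapest open site; total = fixed + service.
{Wirral, Pell}: #1→Pell 2·19=38, #2→Wirral 8·14=112, #3→Pell 7·25=175, #4→Wirral 2·11=22, #5→Pell 3·22=66. Service 413; fixed 73; total 486.
{Wirral, Elton, Pell}: service 413 + fixed 104 = 517
{Wirral, Pell, Norris}: service 413 + fixed 136 = 549
{Wirral, Elton, Pell, Norris}: service 413 + fixed 167 = 580
No other subset beats 486.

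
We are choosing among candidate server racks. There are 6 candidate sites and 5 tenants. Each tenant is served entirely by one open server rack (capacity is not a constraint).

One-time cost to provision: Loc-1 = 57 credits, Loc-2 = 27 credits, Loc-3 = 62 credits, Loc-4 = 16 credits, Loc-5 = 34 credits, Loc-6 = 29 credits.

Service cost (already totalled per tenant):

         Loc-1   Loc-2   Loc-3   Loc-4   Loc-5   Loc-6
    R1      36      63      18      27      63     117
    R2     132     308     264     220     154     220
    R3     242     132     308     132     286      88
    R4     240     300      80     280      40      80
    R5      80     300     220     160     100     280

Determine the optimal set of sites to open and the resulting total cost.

Open Loc-4, Loc-5 and Loc-6; minimum total cost 488.

For any fixed open set, each tenant goes to its cheapest open site; total = fixed + service.
{Loc-4, Loc-5, Loc-6}: R1→Loc-4 27, R2→Loc-5 154, R3→Loc-6 88, R4→Loc-5 40, R5→Loc-5 100. Service 409; fixed 79; total 488.
{Loc-1, Loc-5, Loc-6}: service 376 + fixed 120 = 496
{Loc-1, Loc-6}: R1→Loc-1 36, R2→Loc-1 132, R3→Loc-6 88, R4→Loc-6 80, R5→Loc-1 80. Service 416; fixed 86; total 502.
{Loc-1, Loc-2, Loc-3, Loc-4, Loc-5, Loc-6}: R1→Loc-3 18, R2→Loc-1 132, R3→Loc-6 88, R4→Loc-5 40, R5→Loc-1 80. Service 358; fixed 225; total 583.
No other subset beats 488.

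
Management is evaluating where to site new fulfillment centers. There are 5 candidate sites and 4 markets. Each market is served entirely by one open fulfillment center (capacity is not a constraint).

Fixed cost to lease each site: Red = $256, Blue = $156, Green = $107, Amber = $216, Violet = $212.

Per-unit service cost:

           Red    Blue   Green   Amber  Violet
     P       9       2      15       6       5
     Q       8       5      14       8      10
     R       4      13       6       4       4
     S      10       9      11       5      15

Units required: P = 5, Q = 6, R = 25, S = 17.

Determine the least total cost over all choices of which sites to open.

Minimum total cost: 479

For any fixed open set, each market goes to its cheapest open site; total = fixed + service.
{Amber}: P→Amber 6·5=30, Q→Amber 8·6=48, R→Amber 4·25=100, S→Amber 5·17=85. Service 263; fixed 216; total 479.
{Green, Amber}: service 263 + fixed 323 = 586
{Blue, Amber}: service 225 + fixed 372 = 597
{Red, Blue, Green, Amber, Violet}: service 225 + fixed 947 = 1172
No other subset beats 479.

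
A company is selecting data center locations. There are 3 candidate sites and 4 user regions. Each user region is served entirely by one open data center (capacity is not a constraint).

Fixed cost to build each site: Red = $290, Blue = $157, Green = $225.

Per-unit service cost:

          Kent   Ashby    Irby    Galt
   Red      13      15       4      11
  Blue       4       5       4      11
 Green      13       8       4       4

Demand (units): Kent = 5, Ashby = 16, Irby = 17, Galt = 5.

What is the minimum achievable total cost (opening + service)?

Minimum total cost: 380

For any fixed open set, each user region goes to its cheapest open site; total = fixed + service.
{Blue}: Kent→Blue 4·5=20, Ashby→Blue 5·16=80, Irby→Blue 4·17=68, Galt→Blue 11·5=55. Service 223; fixed 157; total 380.
{Green}: service 281 + fixed 225 = 506
{Blue, Green}: service 188 + fixed 382 = 570
{Red, Blue, Green}: service 188 + fixed 672 = 860
No other subset beats 380.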